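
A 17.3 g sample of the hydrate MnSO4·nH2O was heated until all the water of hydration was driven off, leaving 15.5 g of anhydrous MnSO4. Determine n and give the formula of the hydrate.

MnSO4·H2O

Mass of water lost = 17.3 − 15.5 = 1.8 g → 1.8 / 18.02 = 0.09989 mol H2O
Molar mass of MnSO4 = 151.01 g/mol → mol MnSO4 = 15.5 / 151.01 = 0.1026
n = 0.09989 / 0.1026 = 0.97 ≈ 1 → MnSO4·H2O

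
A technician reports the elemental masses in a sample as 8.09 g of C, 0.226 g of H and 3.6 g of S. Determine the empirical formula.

C6H2S

n(C) = 8.09/12.01 = 0.6736, n(H) = 0.226/1.008 = 0.2242, n(S) = 3.6/32.07 = 0.1123
Ratios (÷ 0.1123): C 6.001, H 1.997, S 1.000
→ C6H2S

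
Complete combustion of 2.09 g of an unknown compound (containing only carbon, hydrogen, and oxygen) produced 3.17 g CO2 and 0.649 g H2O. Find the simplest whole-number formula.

CHO

mol C = 3.17 / 44.01 = 0.07203; mass C = 0.07203 × 12.01 = 0.8651 g
mol H = 2 × (0.649 / 18.02) = 0.07203; mass H = 0.07203 × 1.008 = 0.07261 g
mass O = 2.09 − (0.9377) = 1.152 g → mol O = 0.07202
Ratios (÷ 0.07202): C 1.000, H 1.000, O 1.000
Ratio ≈ 1:1:1, so the empirical formula is CHO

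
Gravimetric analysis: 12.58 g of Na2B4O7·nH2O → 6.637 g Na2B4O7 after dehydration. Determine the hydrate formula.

Mass of water lost = 12.58 − 6.637 = 5.943 g → 5.943 / 18.02 = 0.3298 mol H2O
Molar mass of Na2B4O7 = 201.22 g/mol → mol Na2B4O7 = 6.637 / 201.22 = 0.03298
n = 0.3298 / 0.03298 = 10.00 ≈ 10 → Na2B4O7·10H2O

Na2B4O7·10H2O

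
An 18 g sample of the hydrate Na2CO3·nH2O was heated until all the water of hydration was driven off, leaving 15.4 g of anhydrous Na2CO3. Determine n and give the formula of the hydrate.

Na2CO3·H2O

Mass of water lost = 18 − 15.4 = 2.6 g → 2.6 / 18.02 = 0.1443 mol H2O
Molar mass of Na2CO3 = 105.99 g/mol → mol Na2CO3 = 15.4 / 105.99 = 0.1453
n = 0.1443 / 0.1453 = 0.99 ≈ 1 → Na2CO3·H2O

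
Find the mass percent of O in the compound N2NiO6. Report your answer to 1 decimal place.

Molar mass = 2(14.01) + 1(58.69) + 6(16.00) = 182.710 g/mol
Mass of O per mole = 6 × 16.00 = 96.000 g
% O = 96.000 / 182.710 × 100 = 52.5%

52.5%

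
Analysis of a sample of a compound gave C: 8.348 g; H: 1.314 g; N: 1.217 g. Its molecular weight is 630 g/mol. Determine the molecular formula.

C40H75N5

n(C) = 8.348/12.01 = 0.6951, n(H) = 1.314/1.008 = 1.304, n(N) = 1.217/14.01 = 0.08687
Divide by the smallest (0.08687 mol N): C 8.002, H 15.007, N 1.000
Ratio ≈ 8:15:1, so the empirical formula is C8H15N
Empirical-formula mass = 125.21 g/mol
n = 630 / 125.21 = 5.03 ≈ 5
Molecular formula = (C8H15N)×5 = C40H75N5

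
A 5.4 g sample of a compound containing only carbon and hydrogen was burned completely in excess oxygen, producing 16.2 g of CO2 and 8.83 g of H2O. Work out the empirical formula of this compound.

mol C = 16.2 / 44.01 = 0.3681; mass C = 0.3681 × 12.01 = 4.421 g
mol H = 2 × (8.83 / 18.02) = 0.9800; mass H = 0.9800 × 1.008 = 0.9879 g
Divide by the smallest (0.3681 mol C): C 1.000, H 2.662
Scaling by 3: C 3.00, H 7.99 → C3H8

C3H8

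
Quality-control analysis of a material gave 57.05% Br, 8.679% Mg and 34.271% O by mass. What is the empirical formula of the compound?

Assume 100 g: 57.05 g Br, 8.679 g Mg, 34.271 g O.
Br: 57.05 g ÷ 79.90 g/mol = 0.714 mol
Mg: 8.679 g ÷ 24.31 g/mol = 0.357 mol
O: 34.271 g ÷ 16.00 g/mol = 2.142 mol
Smallest is Mg at 0.357 mol; normalising gives Br 2.000, Mg 1.000, O 6.000
Ratio ≈ 2:1:6, so the empirical formula is Br2MgO6

Br2MgO6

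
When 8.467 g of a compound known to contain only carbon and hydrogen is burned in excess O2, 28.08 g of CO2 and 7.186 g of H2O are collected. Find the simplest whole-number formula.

mol C = 28.08 / 44.01 = 0.6380; mass C = 0.6380 × 12.01 = 7.663 g
mol H = 2 × (7.186 / 18.02) = 0.7976; mass H = 0.7976 × 1.008 = 0.8039 g
Smallest is C at 0.638 mol; normalising gives C 1.000, H 1.250
Scaling by 4: C 4.00, H 5.00 → C4H5

C4H5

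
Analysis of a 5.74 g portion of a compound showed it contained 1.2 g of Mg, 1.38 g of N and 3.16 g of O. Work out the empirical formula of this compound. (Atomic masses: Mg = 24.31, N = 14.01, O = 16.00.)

MgN2O4

Moles — Mg: 1.2 / 24.31 = 0.04936 mol; N: 1.38 / 14.01 = 0.0985 mol; O: 3.16 / 16.00 = 0.1975 mol
Divide by the smallest (0.04936 mol Mg): Mg 1.000, N 1.995, O 4.001
Ratio ≈ 1:2:4, so the empirical formula is MgN2O4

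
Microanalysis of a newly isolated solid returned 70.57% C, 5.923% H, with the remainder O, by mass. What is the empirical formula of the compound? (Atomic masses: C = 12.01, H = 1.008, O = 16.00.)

Assume 100 g: 70.57 g C, 5.923 g H, 23.507 g O.
n(C) = 70.57/12.01 = 5.876, n(H) = 5.923/1.008 = 5.876, n(O) = 23.507/16.00 = 1.469
Smallest is O at 1.469 mol; normalising gives C 3.999, H 3.999, O 1.000
≈ 4:4:1 → C4H4O

C4H4O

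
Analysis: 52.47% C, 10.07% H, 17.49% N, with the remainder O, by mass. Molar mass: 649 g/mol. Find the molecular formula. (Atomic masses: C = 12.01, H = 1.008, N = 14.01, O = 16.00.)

Assume 100 g: 52.47 g C, 10.07 g H, 17.49 g N, 19.97 g O.
n(C) = 52.47/12.01 = 4.369, n(H) = 10.07/1.008 = 9.99, n(N) = 17.49/14.01 = 1.248, n(O) = 19.97/16.00 = 1.248
Smallest is O at 1.248 mol; normalising gives C 3.500, H 8.004, N 1.000, O 1.000
×2: C 7.00, H 16.01, N 2.00, O 2.00 → C7H16N2O2
Empirical-formula mass = 160.22 g/mol
n = 649 / 160.22 = 4.05 ≈ 4
Molecular formula = (C7H16N2O2)×4 = C28H64N8O8

C28H64N8O8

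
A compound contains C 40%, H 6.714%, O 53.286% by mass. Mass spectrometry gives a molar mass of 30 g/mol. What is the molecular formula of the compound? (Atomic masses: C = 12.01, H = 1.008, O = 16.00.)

Assume 100 g: 40 g C, 6.714 g H, 53.286 g O.
n(C) = 40/12.01 = 3.331, n(H) = 6.714/1.008 = 6.661, n(O) = 53.286/16.00 = 3.33
Ratios (÷ 3.33): C 1.000, H 2.000, O 1.000
→ CH2O
Empirical-formula mass = 30.03 g/mol
n = 30 / 30.03 = 1.00 ≈ 1
Molecular formula = empirical formula = CH2O

CH2O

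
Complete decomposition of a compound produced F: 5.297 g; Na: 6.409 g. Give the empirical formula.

F: 5.297 g ÷ 19.00 g/mol = 0.2788 mol
Na: 6.409 g ÷ 22.99 g/mol = 0.2788 mol
Ratios (÷ 0.2788): F 1.000, Na 1.000
≈ 1:1 → FNa

FNa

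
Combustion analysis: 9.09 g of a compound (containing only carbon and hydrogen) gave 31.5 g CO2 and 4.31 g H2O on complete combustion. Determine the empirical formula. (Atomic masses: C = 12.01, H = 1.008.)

C3H2

mol C = 31.5 / 44.01 = 0.7157; mass C = 0.7157 × 12.01 = 8.596 g
mol H = 2 × (4.31 / 18.02) = 0.4784; mass H = 0.4784 × 1.008 = 0.4822 g
Smallest is H at 0.4784 mol; normalising gives C 1.496, H 1.000
×2: C 2.99, H 2.00 → C3H2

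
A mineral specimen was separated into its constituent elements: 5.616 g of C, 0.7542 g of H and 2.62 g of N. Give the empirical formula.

n(C) = 5.616/12.01 = 0.4676, n(H) = 0.7542/1.008 = 0.7482, n(N) = 2.62/14.01 = 0.187
Divide by the smallest (0.187 mol N): C 2.500, H 4.001, N 1.000
Scaling by 2: C 5.00, H 8.00, N 2.00 → C5H8N2

C5H8N2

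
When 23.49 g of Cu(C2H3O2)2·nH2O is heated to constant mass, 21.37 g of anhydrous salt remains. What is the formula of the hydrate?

Cu(C2H3O2)2·H2O

Mass of water lost = 23.49 − 21.37 = 2.12 g → 2.12 / 18.02 = 0.1176 mol H2O
Molar mass of Cu(C2H3O2)2 = 181.64 g/mol → mol Cu(C2H3O2)2 = 21.37 / 181.64 = 0.1177
n = 0.1176 / 0.1177 = 1.00 ≈ 1 → Cu(C2H3O2)2·H2O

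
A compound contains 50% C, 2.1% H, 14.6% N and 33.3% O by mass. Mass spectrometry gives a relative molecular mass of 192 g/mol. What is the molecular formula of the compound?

Assume 100 g: 50 g C, 2.1 g H, 14.6 g N, 33.3 g O.
C: 50 g ÷ 12.01 g/mol = 4.163 mol
H: 2.1 g ÷ 1.008 g/mol = 2.083 mol
N: 14.6 g ÷ 14.01 g/mol = 1.042 mol
O: 33.3 g ÷ 16.00 g/mol = 2.081 mol
Smallest is N at 1.042 mol; normalising gives C 3.995, H 1.999, N 1.000, O 1.997
≈ 4:2:1:2 → C4H2NO2
Empirical-formula mass = 96.07 g/mol
n = 192 / 96.07 = 2.00 ≈ 2
Molecular formula = (C4H2NO2)×2 = C8H4N2O4

C8H4N2O4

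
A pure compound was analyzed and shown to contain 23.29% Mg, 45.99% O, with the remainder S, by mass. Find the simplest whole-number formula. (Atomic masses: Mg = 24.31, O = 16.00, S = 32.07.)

MgO3S

Assume 100 g: 23.29 g Mg, 45.99 g O, 30.72 g S.
Moles — Mg: 23.29 / 24.31 = 0.958 mol; O: 45.99 / 16.00 = 2.874 mol; S: 30.72 / 32.07 = 0.9579 mol
Ratios (÷ 0.9579): Mg 1.000, O 3.001, S 1.000
Ratio ≈ 1:3:1, so the empirical formula is MgO3S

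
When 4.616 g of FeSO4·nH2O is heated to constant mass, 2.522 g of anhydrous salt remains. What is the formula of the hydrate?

Mass of water lost = 4.616 − 2.522 = 2.094 g → 2.094 / 18.02 = 0.1162 mol H2O
Molar mass of FeSO4 = 151.92 g/mol → mol FeSO4 = 2.522 / 151.92 = 0.0166
n = 0.1162 / 0.0166 = 7.00 ≈ 7 → FeSO4·7H2O

FeSO4·7H2O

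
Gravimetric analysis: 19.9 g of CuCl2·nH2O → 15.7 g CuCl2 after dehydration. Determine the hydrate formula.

CuCl2·2H2O

Mass of water lost = 19.9 − 15.7 = 4.2 g → 4.2 / 18.02 = 0.2331 mol H2O
Molar mass of CuCl2 = 134.45 g/mol → mol CuCl2 = 15.7 / 134.45 = 0.1168
n = 0.2331 / 0.1168 = 2.00 ≈ 2 → CuCl2·2H2O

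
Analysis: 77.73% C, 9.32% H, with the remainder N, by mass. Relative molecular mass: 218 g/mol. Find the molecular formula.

Assume 100 g: 77.73 g C, 9.32 g H, 12.95 g N.
n(C) = 77.73/12.01 = 6.472, n(H) = 9.32/1.008 = 9.246, n(N) = 12.95/14.01 = 0.9243
Divide by the smallest (0.9243 mol N): C 7.002, H 10.003, N 1.000
Ratio ≈ 7:10:1, so the empirical formula is C7H10N
Empirical-formula mass = 108.16 g/mol
n = 218 / 108.16 = 2.02 ≈ 2
Molecular formula = (C7H10N)×2 = C14H20N2

C14H20N2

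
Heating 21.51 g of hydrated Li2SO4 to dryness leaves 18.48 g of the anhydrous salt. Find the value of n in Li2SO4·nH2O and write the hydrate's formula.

Mass of water lost = 21.51 − 18.48 = 3.03 g → 3.03 / 18.02 = 0.1681 mol H2O
Molar mass of Li2SO4 = 109.95 g/mol → mol Li2SO4 = 18.48 / 109.95 = 0.1681
n = 0.1681 / 0.1681 = 1.00 ≈ 1 → Li2SO4·H2O

Li2SO4·H2O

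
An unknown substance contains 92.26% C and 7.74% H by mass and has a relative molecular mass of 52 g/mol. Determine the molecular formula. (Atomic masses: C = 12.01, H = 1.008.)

Assume 100 g: 92.26 g C, 7.74 g H.
n(C) = 92.26/12.01 = 7.682, n(H) = 7.74/1.008 = 7.679
Divide by the smallest (7.679 mol H): C 1.000, H 1.000
≈ 1:1 → CH
Empirical-formula mass = 13.02 g/mol
n = 52 / 13.02 = 3.99 ≈ 4
Molecular formula = (CH)×4 = C4H4

C4H4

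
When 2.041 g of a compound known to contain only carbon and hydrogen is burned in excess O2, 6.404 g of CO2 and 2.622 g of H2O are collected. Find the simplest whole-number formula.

mol C = 6.404 / 44.01 = 0.1455; mass C = 0.1455 × 12.01 = 1.748 g
mol H = 2 × (2.622 / 18.02) = 0.2910; mass H = 0.2910 × 1.008 = 0.2933 g
Smallest is C at 0.1455 mol; normalising gives C 1.000, H 2.000
≈ 1:2 → CH2

CH2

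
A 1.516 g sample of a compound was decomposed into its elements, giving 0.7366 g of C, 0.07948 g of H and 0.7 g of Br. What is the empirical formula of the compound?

n(C) = 0.7366/12.01 = 0.06133, n(H) = 0.07948/1.008 = 0.07885, n(Br) = 0.7/79.90 = 0.008761
Ratios (÷ 0.008761): C 7.001, H 9.000, Br 1.000
→ C7H9Br

C7H9Br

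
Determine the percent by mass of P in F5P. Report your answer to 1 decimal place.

24.6%

Molar mass = 5(19.00) + 1(30.97) = 125.970 g/mol
Mass of P per mole = 1 × 30.97 = 30.970 g
% P = 30.970 / 125.970 × 100 = 24.6%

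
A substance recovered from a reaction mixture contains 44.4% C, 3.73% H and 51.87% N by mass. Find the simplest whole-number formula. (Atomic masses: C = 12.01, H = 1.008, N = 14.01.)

Assume 100 g: 44.4 g C, 3.73 g H, 51.87 g N.
Moles — C: 44.4 / 12.01 = 3.697 mol; H: 3.73 / 1.008 = 3.7 mol; N: 51.87 / 14.01 = 3.702 mol
Smallest is C at 3.697 mol; normalising gives C 1.000, H 1.001, N 1.001
≈ 1:1:1 → CHN

CHN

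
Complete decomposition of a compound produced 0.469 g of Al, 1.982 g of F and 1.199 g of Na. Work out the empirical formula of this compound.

Moles — Al: 0.469 / 26.98 = 0.01738 mol; F: 1.982 / 19.00 = 0.1043 mol; Na: 1.199 / 22.99 = 0.05215 mol
Divide by the smallest (0.01738 mol Al): Al 1.000, F 6.001, Na 3.000
→ AlF6Na3

AlF6Na3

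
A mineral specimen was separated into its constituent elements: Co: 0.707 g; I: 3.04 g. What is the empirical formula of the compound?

CoI2

Co: 0.707 g ÷ 58.93 g/mol = 0.012 mol
I: 3.04 g ÷ 126.90 g/mol = 0.02396 mol
Smallest is Co at 0.012 mol; normalising gives Co 1.000, I 1.997
Ratio ≈ 1:2, so the empirical formula is CoI2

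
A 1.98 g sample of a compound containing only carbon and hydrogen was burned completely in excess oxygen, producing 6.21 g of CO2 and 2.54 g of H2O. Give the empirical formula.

CH2

mol C = 6.21 / 44.01 = 0.1411; mass C = 0.1411 × 12.01 = 1.695 g
mol H = 2 × (2.54 / 18.02) = 0.2819; mass H = 0.2819 × 1.008 = 0.2842 g
Ratios (÷ 0.1411): C 1.000, H 1.998
→ CH2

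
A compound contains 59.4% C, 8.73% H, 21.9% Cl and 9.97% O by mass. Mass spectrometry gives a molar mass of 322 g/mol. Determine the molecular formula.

Assume 100 g: 59.4 g C, 8.73 g H, 21.9 g Cl, 9.97 g O.
Moles — C: 59.4 / 12.01 = 4.946 mol; H: 8.73 / 1.008 = 8.661 mol; Cl: 21.9 / 35.45 = 0.6178 mol; O: 9.97 / 16.00 = 0.6231 mol
Smallest is Cl at 0.6178 mol; normalising gives C 8.006, H 14.019, Cl 1.000, O 1.009
Ratio ≈ 8:14:1:1, so the empirical formula is C8H14ClO
Empirical-formula mass = 161.64 g/mol
n = 322 / 161.64 = 1.99 ≈ 2
Molecular formula = (C8H14ClO)×2 = C16H28Cl2O2

C16H28Cl2O2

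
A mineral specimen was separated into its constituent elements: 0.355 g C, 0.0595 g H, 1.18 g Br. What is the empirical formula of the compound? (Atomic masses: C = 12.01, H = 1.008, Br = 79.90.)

n(C) = 0.355/12.01 = 0.02956, n(H) = 0.0595/1.008 = 0.05903, n(Br) = 1.18/79.90 = 0.01477
Smallest is Br at 0.01477 mol; normalising gives C 2.001, H 3.997, Br 1.000
→ C2H4Br

C2H4Br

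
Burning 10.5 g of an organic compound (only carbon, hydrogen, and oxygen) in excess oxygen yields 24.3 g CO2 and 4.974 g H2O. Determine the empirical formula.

mol C = 24.3 / 44.01 = 0.5521; mass C = 0.5521 × 12.01 = 6.631 g
mol H = 2 × (4.974 / 18.02) = 0.5521; mass H = 0.5521 × 1.008 = 0.5565 g
mass O = 10.5 − (7.188) = 3.312 g → mol O = 0.2070
Divide by the smallest (0.207 mol O): C 2.667, H 2.667, O 1.000
×3: C 8.00, H 8.00, O 3.00 → C8H8O3

C8H8O3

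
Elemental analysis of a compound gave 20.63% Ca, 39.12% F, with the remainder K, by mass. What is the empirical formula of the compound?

CaF4K2

Assume 100 g: 20.63 g Ca, 39.12 g F, 40.25 g K.
Moles — Ca: 20.63 / 40.08 = 0.5147 mol; F: 39.12 / 19.00 = 2.059 mol; K: 40.25 / 39.10 = 1.029 mol
Smallest is Ca at 0.5147 mol; normalising gives Ca 1.000, F 4.000, K 2.000
→ CaF4K2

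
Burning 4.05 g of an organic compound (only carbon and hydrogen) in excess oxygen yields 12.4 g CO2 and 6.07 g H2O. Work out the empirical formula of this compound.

C5H12

mol C = 12.4 / 44.01 = 0.2818; mass C = 0.2818 × 12.01 = 3.384 g
mol H = 2 × (6.07 / 18.02) = 0.6737; mass H = 0.6737 × 1.008 = 0.6791 g
Ratios (÷ 0.2818): C 1.000, H 2.391
×5: C 5.00, H 11.96 → C5H12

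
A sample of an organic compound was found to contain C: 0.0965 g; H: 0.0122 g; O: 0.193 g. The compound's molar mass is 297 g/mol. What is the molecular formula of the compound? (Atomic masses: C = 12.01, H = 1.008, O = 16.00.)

C8H12O12

C: 0.0965 g ÷ 12.01 g/mol = 0.008035 mol
H: 0.0122 g ÷ 1.008 g/mol = 0.0121 mol
O: 0.193 g ÷ 16.00 g/mol = 0.01206 mol
Ratios (÷ 0.008035): C 1.000, H 1.506, O 1.501
Scaling by 2: C 2.00, H 3.01, O 3.00 → C2H3O3
Empirical-formula mass = 75.04 g/mol
n = 297 / 75.04 = 3.96 ≈ 4
Molecular formula = (C2H3O3)×4 = C8H12O12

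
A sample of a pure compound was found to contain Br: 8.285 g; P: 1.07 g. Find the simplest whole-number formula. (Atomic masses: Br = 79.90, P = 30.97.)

Br3P

Moles — Br: 8.285 / 79.90 = 0.1037 mol; P: 1.07 / 30.97 = 0.03455 mol
Ratios (÷ 0.03455): Br 3.001, P 1.000
→ Br3P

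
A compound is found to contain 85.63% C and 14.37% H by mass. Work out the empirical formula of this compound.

CH2

Assume 100 g: 85.63 g C, 14.37 g H.
C: 85.63 g ÷ 12.01 g/mol = 7.13 mol
H: 14.37 g ÷ 1.008 g/mol = 14.26 mol
Divide by the smallest (7.13 mol C): C 1.000, H 1.999
Ratio ≈ 1:2, so the empirical formula is CH2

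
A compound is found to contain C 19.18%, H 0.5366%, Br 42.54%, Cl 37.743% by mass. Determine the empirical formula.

Assume 100 g: 19.18 g C, 0.5366 g H, 42.54 g Br, 37.743 g Cl.
Moles — C: 19.18 / 12.01 = 1.597 mol; H: 0.5366 / 1.008 = 0.5323 mol; Br: 42.54 / 79.90 = 0.5324 mol; Cl: 37.743 / 35.45 = 1.065 mol
Ratios (÷ 0.5323): C 3.000, H 1.000, Br 1.000, Cl 2.000
≈ 3:1:1:2 → C3HBrCl2

C3HBrCl2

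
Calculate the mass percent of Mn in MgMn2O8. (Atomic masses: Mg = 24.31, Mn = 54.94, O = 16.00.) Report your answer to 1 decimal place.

41.9%

Molar mass = 1(24.31) + 2(54.94) + 8(16.00) = 262.190 g/mol
Mass of Mn per mole = 2 × 54.94 = 109.880 g
% Mn = 109.880 / 262.190 × 100 = 41.9%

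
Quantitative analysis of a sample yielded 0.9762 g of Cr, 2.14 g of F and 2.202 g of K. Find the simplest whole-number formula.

CrF6K3

n(Cr) = 0.9762/52.00 = 0.01877, n(F) = 2.14/19.00 = 0.1126, n(K) = 2.202/39.10 = 0.05632
Divide by the smallest (0.01877 mol Cr): Cr 1.000, F 6.000, K 3.000
→ CrF6K3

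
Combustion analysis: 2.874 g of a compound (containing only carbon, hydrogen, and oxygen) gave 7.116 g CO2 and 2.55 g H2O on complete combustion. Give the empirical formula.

mol C = 7.116 / 44.01 = 0.1617; mass C = 0.1617 × 12.01 = 1.942 g
mol H = 2 × (2.55 / 18.02) = 0.2830; mass H = 0.2830 × 1.008 = 0.2853 g
mass O = 2.874 − (2.227) = 0.6468 g → mol O = 0.04043
Divide by the smallest (0.04043 mol O): C 4.000, H 7.001, O 1.000
→ C4H7O

C4H7O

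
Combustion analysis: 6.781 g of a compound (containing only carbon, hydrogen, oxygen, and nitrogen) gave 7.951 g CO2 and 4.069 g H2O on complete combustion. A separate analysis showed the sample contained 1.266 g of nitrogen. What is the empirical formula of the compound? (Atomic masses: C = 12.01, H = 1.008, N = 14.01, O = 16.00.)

C2H5NO2

mol C = 7.951 / 44.01 = 0.1807; mass C = 0.1807 × 12.01 = 2.170 g
mol H = 2 × (4.069 / 18.02) = 0.4516; mass H = 0.4516 × 1.008 = 0.4552 g
mol N = 1.266 / 14.01 = 0.09036
mass O = 6.781 − (3.891) = 2.890 g → mol O = 0.1806
Ratios (÷ 0.09036): C 1.999, H 4.998, N 1.000, O 1.999
Ratio ≈ 2:5:1:2, so the empirical formula is C2H5NO2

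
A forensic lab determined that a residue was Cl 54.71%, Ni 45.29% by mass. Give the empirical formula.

Assume 100 g: 54.71 g Cl, 45.29 g Ni.
Moles — Cl: 54.71 / 35.45 = 1.543 mol; Ni: 45.29 / 58.69 = 0.7717 mol
Divide by the smallest (0.7717 mol Ni): Cl 2.000, Ni 1.000
≈ 2:1 → Cl2Ni

Cl2Ni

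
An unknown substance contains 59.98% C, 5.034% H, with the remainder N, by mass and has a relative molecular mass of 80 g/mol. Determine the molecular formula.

Assume 100 g: 59.98 g C, 5.034 g H, 34.986 g N.
Moles — C: 59.98 / 12.01 = 4.994 mol; H: 5.034 / 1.008 = 4.994 mol; N: 34.986 / 14.01 = 2.497 mol
Divide by the smallest (2.497 mol N): C 2.000, H 2.000, N 1.000
Ratio ≈ 2:2:1, so the empirical formula is C2H2N
Empirical-formula mass = 40.05 g/mol
n = 80 / 40.05 = 2.00 ≈ 2
Molecular formula = (C2H2N)×2 = C4H4N2

C4H4N2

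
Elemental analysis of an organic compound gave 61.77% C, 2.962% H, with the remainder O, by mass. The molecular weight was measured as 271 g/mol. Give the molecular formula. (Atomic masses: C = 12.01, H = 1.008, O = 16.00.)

C14H8O6

Assume 100 g: 61.77 g C, 2.962 g H, 35.268 g O.
n(C) = 61.77/12.01 = 5.143, n(H) = 2.962/1.008 = 2.938, n(O) = 35.268/16.00 = 2.204
Divide by the smallest (2.204 mol O): C 2.333, H 1.333, O 1.000
Scaling by 3: C 7.00, H 4.00, O 3.00 → C7H4O3
Empirical-formula mass = 136.10 g/mol
n = 271 / 136.10 = 1.99 ≈ 2
Molecular formula = (C7H4O3)×2 = C14H8O6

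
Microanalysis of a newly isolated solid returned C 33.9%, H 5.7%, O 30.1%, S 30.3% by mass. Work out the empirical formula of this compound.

Assume 100 g: 33.9 g C, 5.7 g H, 30.1 g O, 30.3 g S.
Moles — C: 33.9 / 12.01 = 2.823 mol; H: 5.7 / 1.008 = 5.655 mol; O: 30.1 / 16.00 = 1.881 mol; S: 30.3 / 32.07 = 0.9448 mol
Smallest is S at 0.9448 mol; normalising gives C 2.988, H 5.985, O 1.991, S 1.000
Ratio ≈ 3:6:2:1, so the empirical formula is C3H6O2S

C3H6O2S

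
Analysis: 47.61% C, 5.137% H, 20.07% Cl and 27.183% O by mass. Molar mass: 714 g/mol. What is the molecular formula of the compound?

Assume 100 g: 47.61 g C, 5.137 g H, 20.07 g Cl, 27.183 g O.
n(C) = 47.61/12.01 = 3.964, n(H) = 5.137/1.008 = 5.096, n(Cl) = 20.07/35.45 = 0.5661, n(O) = 27.183/16.00 = 1.699
Divide by the smallest (0.5661 mol Cl): C 7.002, H 9.002, Cl 1.000, O 3.001
→ C7H9ClO3
Empirical-formula mass = 176.59 g/mol
n = 714 / 176.59 = 4.04 ≈ 4
Molecular formula = (C7H9ClO3)×4 = C28H36Cl4O12

C28H36Cl4O12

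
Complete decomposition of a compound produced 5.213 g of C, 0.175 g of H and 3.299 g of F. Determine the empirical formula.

C: 5.213 g ÷ 12.01 g/mol = 0.4341 mol
H: 0.175 g ÷ 1.008 g/mol = 0.1736 mol
F: 3.299 g ÷ 19.00 g/mol = 0.1736 mol
Divide by the smallest (0.1736 mol H): C 2.500, H 1.000, F 1.000
Multiply by 2: C 5.00, H 2.00, F 2.00 → C5H2F2

C5H2F2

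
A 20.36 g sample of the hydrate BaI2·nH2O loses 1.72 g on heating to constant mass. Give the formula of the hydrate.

Mass of anhydrous BaI2 = 20.36 − 1.72 = 18.64 g
mol H2O = 1.72 / 18.02 = 0.09545
Molar mass of BaI2 = 391.13 g/mol → mol BaI2 = 18.64 / 391.13 = 0.04766
n = 0.09545 / 0.04766 = 2.00 ≈ 2 → BaI2·2H2O

BaI2·2H2O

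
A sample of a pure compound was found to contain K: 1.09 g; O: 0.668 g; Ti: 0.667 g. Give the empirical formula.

Moles — K: 1.09 / 39.10 = 0.02788 mol; O: 0.668 / 16.00 = 0.04175 mol; Ti: 0.667 / 47.87 = 0.01393 mol
Divide by the smallest (0.01393 mol Ti): K 2.001, O 2.996, Ti 1.000
Ratio ≈ 2:3:1, so the empirical formula is K2O3Ti

K2O3Ti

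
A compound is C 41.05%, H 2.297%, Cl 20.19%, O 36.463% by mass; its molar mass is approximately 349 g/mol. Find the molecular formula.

C12H8Cl2O8

Assume 100 g: 41.05 g C, 2.297 g H, 20.19 g Cl, 36.463 g O.
n(C) = 41.05/12.01 = 3.418, n(H) = 2.297/1.008 = 2.279, n(Cl) = 20.19/35.45 = 0.5695, n(O) = 36.463/16.00 = 2.279
Divide by the smallest (0.5695 mol Cl): C 6.001, H 4.001, Cl 1.000, O 4.001
≈ 6:4:1:4 → C6H4ClO4
Empirical-formula mass = 175.54 g/mol
n = 349 / 175.54 = 1.99 ≈ 2
Molecular formula = (C6H4ClO4)×2 = C12H8Cl2O8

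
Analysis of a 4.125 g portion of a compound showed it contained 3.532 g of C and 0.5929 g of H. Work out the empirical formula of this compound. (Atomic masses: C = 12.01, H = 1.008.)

Moles — C: 3.532 / 12.01 = 0.2941 mol; H: 0.5929 / 1.008 = 0.5882 mol
Smallest is C at 0.2941 mol; normalising gives C 1.000, H 2.000
→ CH2

CH2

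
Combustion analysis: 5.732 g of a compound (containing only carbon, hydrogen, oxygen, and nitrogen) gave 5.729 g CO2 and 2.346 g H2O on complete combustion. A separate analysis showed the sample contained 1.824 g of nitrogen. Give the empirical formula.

mol C = 5.729 / 44.01 = 0.1302; mass C = 0.1302 × 12.01 = 1.563 g
mol H = 2 × (2.346 / 18.02) = 0.2604; mass H = 0.2604 × 1.008 = 0.2625 g
mol N = 1.824 / 14.01 = 0.1302
mass O = 5.732 − (3.650) = 2.082 g → mol O = 0.1301
Ratios (÷ 0.1301): C 1.000, H 2.001, N 1.000, O 1.000
Ratio ≈ 1:2:1:1, so the empirical formula is CH2NO

CH2NO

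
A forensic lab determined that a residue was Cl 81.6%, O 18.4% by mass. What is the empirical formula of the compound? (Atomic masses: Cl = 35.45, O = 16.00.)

Assume 100 g: 81.6 g Cl, 18.4 g O.
Cl: 81.6 g ÷ 35.45 g/mol = 2.302 mol
O: 18.4 g ÷ 16.00 g/mol = 1.15 mol
Smallest is O at 1.15 mol; normalising gives Cl 2.002, O 1.000
Ratio ≈ 2:1, so the empirical formula is Cl2O

Cl2O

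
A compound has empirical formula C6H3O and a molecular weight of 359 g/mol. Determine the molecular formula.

Empirical-formula mass = 91.08 g/mol
n = 359 / 91.08 = 3.94 ≈ 4
Molecular formula = (C6H3O)4 = C24H12O4

C24H12O4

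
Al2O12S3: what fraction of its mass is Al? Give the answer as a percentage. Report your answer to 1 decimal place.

Molar mass = 2(26.98) + 12(16.00) + 3(32.07) = 342.170 g/mol
Mass of Al per mole = 2 × 26.98 = 53.960 g
% Al = 53.960 / 342.170 × 100 = 15.8%

15.8%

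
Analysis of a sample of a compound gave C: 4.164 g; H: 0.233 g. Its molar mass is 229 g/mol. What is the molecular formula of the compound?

Moles — C: 4.164 / 12.01 = 0.3467 mol; H: 0.233 / 1.008 = 0.2312 mol
Ratios (÷ 0.2312): C 1.500, H 1.000
Scaling by 2: C 3.00, H 2.00 → C3H2
Empirical-formula mass = 38.05 g/mol
n = 229 / 38.05 = 6.02 ≈ 6
Molecular formula = (C3H2)×6 = C18H12

C18H12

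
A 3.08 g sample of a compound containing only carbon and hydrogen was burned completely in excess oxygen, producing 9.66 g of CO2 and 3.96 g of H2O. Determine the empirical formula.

mol C = 9.66 / 44.01 = 0.2195; mass C = 0.2195 × 12.01 = 2.636 g
mol H = 2 × (3.96 / 18.02) = 0.4395; mass H = 0.4395 × 1.008 = 0.4430 g
Smallest is C at 0.2195 mol; normalising gives C 1.000, H 2.002
Ratio ≈ 1:2, so the empirical formula is CH2

CH2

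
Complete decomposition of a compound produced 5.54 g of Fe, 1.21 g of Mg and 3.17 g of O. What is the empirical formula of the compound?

n(Fe) = 5.54/55.85 = 0.09919, n(Mg) = 1.21/24.31 = 0.04977, n(O) = 3.17/16.00 = 0.1981
Ratios (÷ 0.04977): Fe 1.993, Mg 1.000, O 3.981
≈ 2:1:4 → Fe2MgO4

Fe2MgO4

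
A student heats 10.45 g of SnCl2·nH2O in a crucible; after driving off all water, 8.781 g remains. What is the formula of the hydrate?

Mass of water lost = 10.45 − 8.781 = 1.669 g → 1.669 / 18.02 = 0.09262 mol H2O
Molar mass of SnCl2 = 189.61 g/mol → mol SnCl2 = 8.781 / 189.61 = 0.04631
n = 0.09262 / 0.04631 = 2.00 ≈ 2 → SnCl2·2H2O

SnCl2·2H2O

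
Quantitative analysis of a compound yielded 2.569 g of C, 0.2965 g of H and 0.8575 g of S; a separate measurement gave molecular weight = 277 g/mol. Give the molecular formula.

Moles — C: 2.569 / 12.01 = 0.2139 mol; H: 0.2965 / 1.008 = 0.2941 mol; S: 0.8575 / 32.07 = 0.02674 mol
Ratios (÷ 0.02674): C 8.000, H 11.001, S 1.000
→ C8H11S
Empirical-formula mass = 139.24 g/mol
n = 277 / 139.24 = 1.99 ≈ 2
Molecular formula = (C8H11S)×2 = C16H22S2

C16H22S2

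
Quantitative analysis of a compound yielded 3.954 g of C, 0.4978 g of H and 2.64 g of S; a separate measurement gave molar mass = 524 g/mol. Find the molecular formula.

C: 3.954 g ÷ 12.01 g/mol = 0.3292 mol
H: 0.4978 g ÷ 1.008 g/mol = 0.4938 mol
S: 2.64 g ÷ 32.07 g/mol = 0.08232 mol
Smallest is S at 0.08232 mol; normalising gives C 3.999, H 5.999, S 1.000
→ C4H6S
Empirical-formula mass = 86.16 g/mol
n = 524 / 86.16 = 6.08 ≈ 6
Molecular formula = (C4H6S)×6 = C24H36S6

C24H36S6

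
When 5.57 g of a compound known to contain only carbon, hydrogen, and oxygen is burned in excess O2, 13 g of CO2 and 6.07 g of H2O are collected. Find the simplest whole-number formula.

mol C = 13 / 44.01 = 0.2954; mass C = 0.2954 × 12.01 = 3.548 g
mol H = 2 × (6.07 / 18.02) = 0.6737; mass H = 0.6737 × 1.008 = 0.6791 g
mass O = 5.57 − (4.227) = 1.343 g → mol O = 0.08396
Ratios (÷ 0.08396): C 3.518, H 8.024, O 1.000
×2: C 7.04, H 16.05, O 2.00 → C7H16O2

C7H16O2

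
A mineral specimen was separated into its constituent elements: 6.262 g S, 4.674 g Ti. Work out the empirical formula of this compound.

n(S) = 6.262/32.07 = 0.1953, n(Ti) = 4.674/47.87 = 0.09764
Divide by the smallest (0.09764 mol Ti): S 2.000, Ti 1.000
→ S2Ti

S2Ti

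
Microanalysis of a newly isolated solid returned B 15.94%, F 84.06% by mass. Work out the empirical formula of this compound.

Assume 100 g: 15.94 g B, 84.06 g F.
Moles — B: 15.94 / 10.81 = 1.475 mol; F: 84.06 / 19.00 = 4.424 mol
Smallest is B at 1.475 mol; normalising gives B 1.000, F 3.000
→ BF3

BF3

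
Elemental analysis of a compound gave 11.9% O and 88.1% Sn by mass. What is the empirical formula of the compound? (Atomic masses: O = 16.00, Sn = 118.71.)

Assume 100 g: 11.9 g O, 88.1 g Sn.
Moles — O: 11.9 / 16.00 = 0.7438 mol; Sn: 88.1 / 118.71 = 0.7421 mol
Divide by the smallest (0.7421 mol Sn): O 1.002, Sn 1.000
→ OSn

OSn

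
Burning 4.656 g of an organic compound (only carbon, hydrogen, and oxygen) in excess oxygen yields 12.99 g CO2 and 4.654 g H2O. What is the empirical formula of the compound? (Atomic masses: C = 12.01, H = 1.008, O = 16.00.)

C8H14O

mol C = 12.99 / 44.01 = 0.2952; mass C = 0.2952 × 12.01 = 3.545 g
mol H = 2 × (4.654 / 18.02) = 0.5165; mass H = 0.5165 × 1.008 = 0.5207 g
mass O = 4.656 − (4.066) = 0.5905 g → mol O = 0.03690
Ratios (÷ 0.0369): C 7.998, H 13.997, O 1.000
Ratio ≈ 8:14:1, so the empirical formula is C8H14O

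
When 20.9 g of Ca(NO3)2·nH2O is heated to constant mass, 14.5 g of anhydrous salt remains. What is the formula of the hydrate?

Mass of water lost = 20.9 − 14.5 = 6.4 g → 6.4 / 18.02 = 0.3552 mol H2O
Molar mass of Ca(NO3)2 = 164.10 g/mol → mol Ca(NO3)2 = 14.5 / 164.10 = 0.08836
n = 0.3552 / 0.08836 = 4.02 ≈ 4 → Ca(NO3)2·4H2O

Ca(NO3)2·4H2O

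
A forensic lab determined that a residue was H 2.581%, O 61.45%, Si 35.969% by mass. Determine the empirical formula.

H2O3Si

Assume 100 g: 2.581 g H, 61.45 g O, 35.969 g Si.
n(H) = 2.581/1.008 = 2.561, n(O) = 61.45/16.00 = 3.841, n(Si) = 35.969/28.09 = 1.28
Divide by the smallest (1.28 mol Si): H 2.000, O 2.999, Si 1.000
Ratio ≈ 2:3:1, so the empirical formula is H2O3Si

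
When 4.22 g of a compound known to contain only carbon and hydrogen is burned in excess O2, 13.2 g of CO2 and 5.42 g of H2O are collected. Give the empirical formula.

CH2

mol C = 13.2 / 44.01 = 0.2999; mass C = 0.2999 × 12.01 = 3.602 g
mol H = 2 × (5.42 / 18.02) = 0.6016; mass H = 0.6016 × 1.008 = 0.6064 g
Divide by the smallest (0.2999 mol C): C 1.000, H 2.006
≈ 1:2 → CH2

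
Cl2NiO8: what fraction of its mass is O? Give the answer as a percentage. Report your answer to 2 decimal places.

Molar mass = 2(35.45) + 1(58.69) + 8(16.00) = 257.590 g/mol
Mass of O per mole = 8 × 16.00 = 128.000 g
% O = 128.000 / 257.590 × 100 = 49.69%

49.69%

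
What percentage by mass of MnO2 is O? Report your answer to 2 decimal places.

36.81%

Molar mass = 1(54.94) + 2(16.00) = 86.940 g/mol
Mass of O per mole = 2 × 16.00 = 32.000 g
% O = 32.000 / 86.940 × 100 = 36.81%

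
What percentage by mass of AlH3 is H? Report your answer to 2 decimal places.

Molar mass = 1(26.98) + 3(1.008) = 30.004 g/mol
Mass of H per mole = 3 × 1.008 = 3.024 g
% H = 3.024 / 30.004 × 100 = 10.08%

10.08%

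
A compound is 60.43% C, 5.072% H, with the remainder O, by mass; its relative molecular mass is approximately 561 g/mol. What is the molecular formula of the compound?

Assume 100 g: 60.43 g C, 5.072 g H, 34.498 g O.
n(C) = 60.43/12.01 = 5.032, n(H) = 5.072/1.008 = 5.032, n(O) = 34.498/16.00 = 2.156
Ratios (÷ 2.156): C 2.334, H 2.334, O 1.000
×3: C 7.00, H 7.00, O 3.00 → C7H7O3
Empirical-formula mass = 139.13 g/mol
n = 561 / 139.13 = 4.03 ≈ 4
Molecular formula = (C7H7O3)×4 = C28H28O12

C28H28O12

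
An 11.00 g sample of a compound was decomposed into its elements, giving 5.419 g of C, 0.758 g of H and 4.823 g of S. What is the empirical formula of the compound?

C: 5.419 g ÷ 12.01 g/mol = 0.4512 mol
H: 0.758 g ÷ 1.008 g/mol = 0.752 mol
S: 4.823 g ÷ 32.07 g/mol = 0.1504 mol
Smallest is S at 0.1504 mol; normalising gives C 3.000, H 5.000, S 1.000
≈ 3:5:1 → C3H5S

C3H5S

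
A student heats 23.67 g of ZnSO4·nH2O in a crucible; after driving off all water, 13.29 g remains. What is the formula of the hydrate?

Mass of water lost = 23.67 − 13.29 = 10.38 g → 10.38 / 18.02 = 0.576 mol H2O
Molar mass of ZnSO4 = 161.45 g/mol → mol ZnSO4 = 13.29 / 161.45 = 0.08232
n = 0.576 / 0.08232 = 7.00 ≈ 7 → ZnSO4·7H2O

ZnSO4·7H2O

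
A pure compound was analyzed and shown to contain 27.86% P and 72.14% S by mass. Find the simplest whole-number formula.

P2S5

Assume 100 g: 27.86 g P, 72.14 g S.
n(P) = 27.86/30.97 = 0.8996, n(S) = 72.14/32.07 = 2.249
Smallest is P at 0.8996 mol; normalising gives P 1.000, S 2.501
Multiply by 2: P 2.00, S 5.00 → P2S5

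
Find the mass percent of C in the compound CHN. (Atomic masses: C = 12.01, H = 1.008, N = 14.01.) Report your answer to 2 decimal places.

44.44%

Molar mass = 1(12.01) + 1(1.008) + 1(14.01) = 27.028 g/mol
Mass of C per mole = 1 × 12.01 = 12.010 g
% C = 12.010 / 27.028 × 100 = 44.44%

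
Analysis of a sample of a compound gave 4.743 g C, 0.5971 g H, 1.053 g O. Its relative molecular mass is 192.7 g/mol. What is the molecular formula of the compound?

C12H18O2

n(C) = 4.743/12.01 = 0.3949, n(H) = 0.5971/1.008 = 0.5924, n(O) = 1.053/16.00 = 0.06581
Divide by the smallest (0.06581 mol O): C 6.001, H 9.001, O 1.000
→ C6H9O
Empirical-formula mass = 97.13 g/mol
n = 192.7 / 97.13 = 1.98 ≈ 2
Molecular formula = (C6H9O)×2 = C12H18O2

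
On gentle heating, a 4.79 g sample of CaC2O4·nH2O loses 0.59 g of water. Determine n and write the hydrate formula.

Mass of anhydrous CaC2O4 = 4.79 − 0.59 = 4.2 g
mol H2O = 0.59 / 18.02 = 0.03274
Molar mass of CaC2O4 = 128.10 g/mol → mol CaC2O4 = 4.2 / 128.10 = 0.03279
n = 0.03274 / 0.03279 = 1.00 ≈ 1 → CaC2O4·H2O

CaC2O4·H2O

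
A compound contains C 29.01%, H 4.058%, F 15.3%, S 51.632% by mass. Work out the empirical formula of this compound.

Assume 100 g: 29.01 g C, 4.058 g H, 15.3 g F, 51.632 g S.
Moles — C: 29.01 / 12.01 = 2.415 mol; H: 4.058 / 1.008 = 4.026 mol; F: 15.3 / 19.00 = 0.8053 mol; S: 51.632 / 32.07 = 1.61 mol
Divide by the smallest (0.8053 mol F): C 3.000, H 4.999, F 1.000, S 1.999
≈ 3:5:1:2 → C3H5FS2

C3H5FS2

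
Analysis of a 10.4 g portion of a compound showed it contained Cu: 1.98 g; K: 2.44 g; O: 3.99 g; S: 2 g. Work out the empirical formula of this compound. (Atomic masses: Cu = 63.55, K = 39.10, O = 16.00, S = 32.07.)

Moles — Cu: 1.98 / 63.55 = 0.03116 mol; K: 2.44 / 39.10 = 0.0624 mol; O: 3.99 / 16.00 = 0.2494 mol; S: 2 / 32.07 = 0.06236 mol
Divide by the smallest (0.03116 mol Cu): Cu 1.000, K 2.003, O 8.004, S 2.002
≈ 1:2:8:2 → CuK2O8S2

CuK2O8S2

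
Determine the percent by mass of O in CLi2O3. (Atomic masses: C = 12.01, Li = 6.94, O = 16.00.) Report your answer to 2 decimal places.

Molar mass = 1(12.01) + 2(6.94) + 3(16.00) = 73.890 g/mol
Mass of O per mole = 3 × 16.00 = 48.000 g
% O = 48.000 / 73.890 × 100 = 64.96%

64.96%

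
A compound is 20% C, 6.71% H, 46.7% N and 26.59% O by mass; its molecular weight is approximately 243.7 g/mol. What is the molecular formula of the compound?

Assume 100 g: 20 g C, 6.71 g H, 46.7 g N, 26.59 g O.
C: 20 g ÷ 12.01 g/mol = 1.665 mol
H: 6.71 g ÷ 1.008 g/mol = 6.657 mol
N: 46.7 g ÷ 14.01 g/mol = 3.333 mol
O: 26.59 g ÷ 16.00 g/mol = 1.662 mol
Ratios (÷ 1.662): C 1.002, H 4.006, N 2.006, O 1.000
→ CH4N2O
Empirical-formula mass = 60.06 g/mol
n = 243.7 / 60.06 = 4.06 ≈ 4
Molecular formula = (CH4N2O)×4 = C4H16N8O4

C4H16N8O4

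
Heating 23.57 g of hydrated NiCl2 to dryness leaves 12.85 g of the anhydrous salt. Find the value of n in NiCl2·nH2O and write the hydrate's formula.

Mass of water lost = 23.57 − 12.85 = 10.72 g → 10.72 / 18.02 = 0.5949 mol H2O
Molar mass of NiCl2 = 129.59 g/mol → mol NiCl2 = 12.85 / 129.59 = 0.09916
n = 0.5949 / 0.09916 = 6.00 ≈ 6 → NiCl2·6H2O

NiCl2·6H2O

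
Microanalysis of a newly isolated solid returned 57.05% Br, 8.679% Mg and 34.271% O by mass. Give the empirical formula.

Assume 100 g: 57.05 g Br, 8.679 g Mg, 34.271 g O.
n(Br) = 57.05/79.90 = 0.714, n(Mg) = 8.679/24.31 = 0.357, n(O) = 34.271/16.00 = 2.142
Smallest is Mg at 0.357 mol; normalising gives Br 2.000, Mg 1.000, O 6.000
Ratio ≈ 2:1:6, so the empirical formula is Br2MgO6

Br2MgO6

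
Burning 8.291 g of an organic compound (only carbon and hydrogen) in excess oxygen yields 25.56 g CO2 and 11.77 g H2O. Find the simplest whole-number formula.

C4H9

mol C = 25.56 / 44.01 = 0.5808; mass C = 0.5808 × 12.01 = 6.975 g
mol H = 2 × (11.77 / 18.02) = 1.306; mass H = 1.306 × 1.008 = 1.317 g
Smallest is C at 0.5808 mol; normalising gives C 1.000, H 2.249
Scaling by 4: C 4.00, H 9.00 → C4H9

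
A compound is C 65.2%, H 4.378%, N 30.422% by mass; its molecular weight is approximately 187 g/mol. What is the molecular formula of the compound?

C10H8N4

Assume 100 g: 65.2 g C, 4.378 g H, 30.422 g N.
n(C) = 65.2/12.01 = 5.429, n(H) = 4.378/1.008 = 4.343, n(N) = 30.422/14.01 = 2.171
Ratios (÷ 2.171): C 2.500, H 2.000, N 1.000
Scaling by 2: C 5.00, H 4.00, N 2.00 → C5H4N2
Empirical-formula mass = 92.10 g/mol
n = 187 / 92.10 = 2.03 ≈ 2
Molecular formula = (C5H4N2)×2 = C10H8N4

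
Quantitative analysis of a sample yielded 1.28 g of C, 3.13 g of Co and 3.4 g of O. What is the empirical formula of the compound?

Moles — C: 1.28 / 12.01 = 0.1066 mol; Co: 3.13 / 58.93 = 0.05311 mol; O: 3.4 / 16.00 = 0.2125 mol
Divide by the smallest (0.05311 mol Co): C 2.007, Co 1.000, O 4.001
→ C2CoO4

C2CoO4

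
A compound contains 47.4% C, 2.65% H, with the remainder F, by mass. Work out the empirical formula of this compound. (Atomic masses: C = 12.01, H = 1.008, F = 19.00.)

C3H2F2

Assume 100 g: 47.4 g C, 2.65 g H, 49.95 g F.
C: 47.4 g ÷ 12.01 g/mol = 3.947 mol
H: 2.65 g ÷ 1.008 g/mol = 2.629 mol
F: 49.95 g ÷ 19.00 g/mol = 2.629 mol
Ratios (÷ 2.629): C 1.501, H 1.000, F 1.000
Scaling by 2: C 3.00, H 2.00, F 2.00 → C3H2F2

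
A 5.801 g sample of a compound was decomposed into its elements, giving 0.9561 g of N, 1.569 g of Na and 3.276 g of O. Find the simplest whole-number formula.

NNaO3

Moles — N: 0.9561 / 14.01 = 0.06824 mol; Na: 1.569 / 22.99 = 0.06825 mol; O: 3.276 / 16.00 = 0.2047 mol
Divide by the smallest (0.06824 mol N): N 1.000, Na 1.000, O 3.000
≈ 1:1:3 → NNaO3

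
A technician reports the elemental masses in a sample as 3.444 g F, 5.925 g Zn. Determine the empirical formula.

F: 3.444 g ÷ 19.00 g/mol = 0.1813 mol
Zn: 5.925 g ÷ 65.38 g/mol = 0.09062 mol
Ratios (÷ 0.09062): F 2.000, Zn 1.000
≈ 2:1 → F2Zn

F2Zn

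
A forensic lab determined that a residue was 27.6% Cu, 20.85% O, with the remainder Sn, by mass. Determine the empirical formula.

CuO3Sn

Assume 100 g: 27.6 g Cu, 20.85 g O, 51.55 g Sn.
n(Cu) = 27.6/63.55 = 0.4343, n(O) = 20.85/16.00 = 1.303, n(Sn) = 51.55/118.71 = 0.4343
Ratios (÷ 0.4343): Cu 1.000, O 3.001, Sn 1.000
≈ 1:3:1 → CuO3Sn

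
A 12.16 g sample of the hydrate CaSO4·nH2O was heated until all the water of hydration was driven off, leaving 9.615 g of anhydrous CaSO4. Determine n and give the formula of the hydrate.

Mass of water lost = 12.16 − 9.615 = 2.545 g → 2.545 / 18.02 = 0.1412 mol H2O
Molar mass of CaSO4 = 136.15 g/mol → mol CaSO4 = 9.615 / 136.15 = 0.07062
n = 0.1412 / 0.07062 = 2.00 ≈ 2 → CaSO4·2H2O

CaSO4·2H2O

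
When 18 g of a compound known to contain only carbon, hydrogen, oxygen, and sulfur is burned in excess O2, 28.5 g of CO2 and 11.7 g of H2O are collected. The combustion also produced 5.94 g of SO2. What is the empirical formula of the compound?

C7H14O4S

mol C = 28.5 / 44.01 = 0.6476; mass C = 0.6476 × 12.01 = 7.777 g
mol H = 2 × (11.7 / 18.02) = 1.299; mass H = 1.299 × 1.008 = 1.309 g
mol S = 5.94 / 64.07 = 0.09271; mass S = 2.973 g
mass O = 18 − (12.06) = 5.940 g → mol O = 0.3713
Smallest is S at 0.09271 mol; normalising gives C 6.985, H 14.006, O 4.005, S 1.000
Ratio ≈ 7:14:4:1, so the empirical formula is C7H14O4S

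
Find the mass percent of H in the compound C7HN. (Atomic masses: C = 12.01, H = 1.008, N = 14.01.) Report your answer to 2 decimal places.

Molar mass = 7(12.01) + 1(1.008) + 1(14.01) = 99.088 g/mol
Mass of H per mole = 1 × 1.008 = 1.008 g
% H = 1.008 / 99.088 × 100 = 1.02%

1.02%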